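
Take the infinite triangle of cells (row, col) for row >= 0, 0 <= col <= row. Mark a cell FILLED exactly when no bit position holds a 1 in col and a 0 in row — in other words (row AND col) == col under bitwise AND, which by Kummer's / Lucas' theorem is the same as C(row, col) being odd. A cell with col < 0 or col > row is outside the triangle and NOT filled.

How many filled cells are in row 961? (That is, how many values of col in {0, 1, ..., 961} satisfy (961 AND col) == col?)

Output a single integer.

961 in binary = 1111000001
popcount(961) = number of 1-bits in 1111000001 = 5
A col c satisfies (961 AND c) == c iff every set bit of c is also set in 961; each of the 5 set bits of 961 can independently be on or off in c.
count = 2^5 = 32

Answer: 32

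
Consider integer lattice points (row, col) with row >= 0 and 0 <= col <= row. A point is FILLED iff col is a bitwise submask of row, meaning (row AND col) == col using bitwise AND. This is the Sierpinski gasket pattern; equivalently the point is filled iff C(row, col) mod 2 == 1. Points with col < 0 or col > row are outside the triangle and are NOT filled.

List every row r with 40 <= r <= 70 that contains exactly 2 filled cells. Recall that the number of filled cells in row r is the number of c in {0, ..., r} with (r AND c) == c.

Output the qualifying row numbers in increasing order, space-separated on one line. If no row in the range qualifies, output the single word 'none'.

Answer: 64

Derivation:
Row r has 2^popcount(r) filled cells, so we need popcount(r) = log2(2) = 1.
Scan r = 40..70 and keep those with exactly 1 one-bits:
r=40=101000 popcount=2 -> skip
r=41=101001 popcount=3 -> skip
r=42=101010 popcount=3 -> skip
r=43=101011 popcount=4 -> skip
r=44=101100 popcount=3 -> skip
r=45=101101 popcount=4 -> skip
r=46=101110 popcount=4 -> skip
r=47=101111 popcount=5 -> skip
r=48=110000 popcount=2 -> skip
r=49=110001 popcount=3 -> skip
r=50=110010 popcount=3 -> skip
r=51=110011 popcount=4 -> skip
r=52=110100 popcount=3 -> skip
r=53=110101 popcount=4 -> skip
r=54=110110 popcount=4 -> skip
r=55=110111 popcount=5 -> skip
r=56=111000 popcount=3 -> skip
r=57=111001 popcount=4 -> skip
r=58=111010 popcount=4 -> skip
r=59=111011 popcount=5 -> skip
r=60=111100 popcount=4 -> skip
r=61=111101 popcount=5 -> skip
r=62=111110 popcount=5 -> skip
r=63=111111 popcount=6 -> skip
r=64=1000000 popcount=1 -> KEEP
r=65=1000001 popcount=2 -> skip
r=66=1000010 popcount=2 -> skip
r=67=1000011 popcount=3 -> skip
r=68=1000100 popcount=2 -> skip
r=69=1000101 popcount=3 -> skip
r=70=1000110 popcount=3 -> skip
Kept rows: 64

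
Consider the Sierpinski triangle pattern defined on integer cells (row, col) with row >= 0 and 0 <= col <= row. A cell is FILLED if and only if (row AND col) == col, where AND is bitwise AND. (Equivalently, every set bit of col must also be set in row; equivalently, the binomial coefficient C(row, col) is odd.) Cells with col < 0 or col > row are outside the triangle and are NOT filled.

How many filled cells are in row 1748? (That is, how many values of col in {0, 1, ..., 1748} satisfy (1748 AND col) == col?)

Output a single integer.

Answer: 64

Derivation:
1748 in binary = 11011010100
popcount(1748) = number of 1-bits in 11011010100 = 6
A col c satisfies (1748 AND c) == c iff every set bit of c is also set in 1748; each of the 6 set bits of 1748 can independently be on or off in c.
count = 2^6 = 64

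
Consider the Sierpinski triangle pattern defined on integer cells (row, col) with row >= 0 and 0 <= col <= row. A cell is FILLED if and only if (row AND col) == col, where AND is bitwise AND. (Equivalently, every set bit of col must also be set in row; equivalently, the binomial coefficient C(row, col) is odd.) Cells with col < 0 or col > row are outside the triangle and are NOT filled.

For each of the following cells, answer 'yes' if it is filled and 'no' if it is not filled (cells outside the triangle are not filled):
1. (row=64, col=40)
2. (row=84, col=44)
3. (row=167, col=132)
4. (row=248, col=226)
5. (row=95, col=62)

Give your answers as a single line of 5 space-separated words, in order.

(64,40): row=0b1000000, col=0b101000, row AND col = 0b0 = 0; 0 != 40 -> empty
(84,44): row=0b1010100, col=0b101100, row AND col = 0b100 = 4; 4 != 44 -> empty
(167,132): row=0b10100111, col=0b10000100, row AND col = 0b10000100 = 132; 132 == 132 -> filled
(248,226): row=0b11111000, col=0b11100010, row AND col = 0b11100000 = 224; 224 != 226 -> empty
(95,62): row=0b1011111, col=0b111110, row AND col = 0b11110 = 30; 30 != 62 -> empty

Answer: no no yes no no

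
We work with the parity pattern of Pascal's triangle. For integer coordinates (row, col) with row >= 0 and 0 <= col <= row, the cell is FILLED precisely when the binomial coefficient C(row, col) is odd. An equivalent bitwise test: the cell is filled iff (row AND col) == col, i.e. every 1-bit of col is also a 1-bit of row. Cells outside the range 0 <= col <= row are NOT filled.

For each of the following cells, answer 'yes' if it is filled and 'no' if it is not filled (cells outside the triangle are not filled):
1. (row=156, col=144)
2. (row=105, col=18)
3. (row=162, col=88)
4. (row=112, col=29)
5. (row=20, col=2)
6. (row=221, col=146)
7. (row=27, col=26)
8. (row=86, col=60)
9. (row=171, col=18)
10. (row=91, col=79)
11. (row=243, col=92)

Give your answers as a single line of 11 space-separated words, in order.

(156,144): row=0b10011100, col=0b10010000, row AND col = 0b10010000 = 144; 144 == 144 -> filled
(105,18): row=0b1101001, col=0b10010, row AND col = 0b0 = 0; 0 != 18 -> empty
(162,88): row=0b10100010, col=0b1011000, row AND col = 0b0 = 0; 0 != 88 -> empty
(112,29): row=0b1110000, col=0b11101, row AND col = 0b10000 = 16; 16 != 29 -> empty
(20,2): row=0b10100, col=0b10, row AND col = 0b0 = 0; 0 != 2 -> empty
(221,146): row=0b11011101, col=0b10010010, row AND col = 0b10010000 = 144; 144 != 146 -> empty
(27,26): row=0b11011, col=0b11010, row AND col = 0b11010 = 26; 26 == 26 -> filled
(86,60): row=0b1010110, col=0b111100, row AND col = 0b10100 = 20; 20 != 60 -> empty
(171,18): row=0b10101011, col=0b10010, row AND col = 0b10 = 2; 2 != 18 -> empty
(91,79): row=0b1011011, col=0b1001111, row AND col = 0b1001011 = 75; 75 != 79 -> empty
(243,92): row=0b11110011, col=0b1011100, row AND col = 0b1010000 = 80; 80 != 92 -> empty

Answer: yes no no no no no yes no no no no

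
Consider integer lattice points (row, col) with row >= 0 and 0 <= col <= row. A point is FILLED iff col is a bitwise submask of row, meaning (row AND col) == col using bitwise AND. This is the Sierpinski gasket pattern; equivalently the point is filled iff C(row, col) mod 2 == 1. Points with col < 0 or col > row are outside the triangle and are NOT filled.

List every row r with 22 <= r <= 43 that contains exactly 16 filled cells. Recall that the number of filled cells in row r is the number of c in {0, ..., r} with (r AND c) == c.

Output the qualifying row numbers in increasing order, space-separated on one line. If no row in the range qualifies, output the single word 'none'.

Row r has 2^popcount(r) filled cells, so we need popcount(r) = log2(16) = 4.
Scan r = 22..43 and keep those with exactly 4 one-bits:
r=22=10110 popcount=3 -> skip
r=23=10111 popcount=4 -> KEEP
r=24=11000 popcount=2 -> skip
r=25=11001 popcount=3 -> skip
r=26=11010 popcount=3 -> skip
r=27=11011 popcount=4 -> KEEP
r=28=11100 popcount=3 -> skip
r=29=11101 popcount=4 -> KEEP
r=30=11110 popcount=4 -> KEEP
r=31=11111 popcount=5 -> skip
r=32=100000 popcount=1 -> skip
r=33=100001 popcount=2 -> skip
r=34=100010 popcount=2 -> skip
r=35=100011 popcount=3 -> skip
r=36=100100 popcount=2 -> skip
r=37=100101 popcount=3 -> skip
r=38=100110 popcount=3 -> skip
r=39=100111 popcount=4 -> KEEP
r=40=101000 popcount=2 -> skip
r=41=101001 popcount=3 -> skip
r=42=101010 popcount=3 -> skip
r=43=101011 popcount=4 -> KEEP
Kept rows: 23 27 29 30 39 43

Answer: 23 27 29 30 39 43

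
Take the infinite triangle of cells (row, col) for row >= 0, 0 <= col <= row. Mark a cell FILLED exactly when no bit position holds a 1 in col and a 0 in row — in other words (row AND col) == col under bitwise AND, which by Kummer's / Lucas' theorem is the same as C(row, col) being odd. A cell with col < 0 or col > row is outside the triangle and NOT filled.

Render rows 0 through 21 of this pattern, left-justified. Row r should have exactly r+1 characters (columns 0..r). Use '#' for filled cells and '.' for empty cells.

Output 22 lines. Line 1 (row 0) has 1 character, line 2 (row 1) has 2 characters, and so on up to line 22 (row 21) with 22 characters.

r0=0: #
r1=1: ##
r2=10: #.#
r3=11: ####
r4=100: #...#
r5=101: ##..##
r6=110: #.#.#.#
r7=111: ########
r8=1000: #.......#
r9=1001: ##......##
r10=1010: #.#.....#.#
r11=1011: ####....####
r12=1100: #...#...#...#
r13=1101: ##..##..##..##
r14=1110: #.#.#.#.#.#.#.#
r15=1111: ################
r16=10000: #...............#
r17=10001: ##..............##
r18=10010: #.#.............#.#
r19=10011: ####............####
r20=10100: #...#...........#...#
r21=10101: ##..##..........##..##

Answer: #
##
#.#
####
#...#
##..##
#.#.#.#
########
#.......#
##......##
#.#.....#.#
####....####
#...#...#...#
##..##..##..##
#.#.#.#.#.#.#.#
################
#...............#
##..............##
#.#.............#.#
####............####
#...#...........#...#
##..##..........##..##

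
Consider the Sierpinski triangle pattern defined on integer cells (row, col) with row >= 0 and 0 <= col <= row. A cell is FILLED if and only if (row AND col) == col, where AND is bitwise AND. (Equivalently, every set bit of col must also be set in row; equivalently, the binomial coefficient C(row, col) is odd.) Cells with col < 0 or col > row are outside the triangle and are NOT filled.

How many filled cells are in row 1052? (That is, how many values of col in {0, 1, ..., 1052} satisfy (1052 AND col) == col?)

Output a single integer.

Answer: 16

Derivation:
1052 in binary = 10000011100
popcount(1052) = number of 1-bits in 10000011100 = 4
A col c satisfies (1052 AND c) == c iff every set bit of c is also set in 1052; each of the 4 set bits of 1052 can independently be on or off in c.
count = 2^4 = 16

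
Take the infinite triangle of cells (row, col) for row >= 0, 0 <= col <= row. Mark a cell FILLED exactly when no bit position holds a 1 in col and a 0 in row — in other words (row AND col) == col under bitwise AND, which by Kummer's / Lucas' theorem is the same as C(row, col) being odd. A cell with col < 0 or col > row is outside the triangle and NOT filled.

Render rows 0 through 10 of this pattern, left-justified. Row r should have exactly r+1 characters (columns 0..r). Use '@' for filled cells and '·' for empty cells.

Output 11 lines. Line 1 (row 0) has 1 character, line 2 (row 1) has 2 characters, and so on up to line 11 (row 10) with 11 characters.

r0=0: @
r1=1: @@
r2=10: @·@
r3=11: @@@@
r4=100: @···@
r5=101: @@··@@
r6=110: @·@·@·@
r7=111: @@@@@@@@
r8=1000: @·······@
r9=1001: @@······@@
r10=1010: @·@·····@·@

Answer: @
@@
@·@
@@@@
@···@
@@··@@
@·@·@·@
@@@@@@@@
@·······@
@@······@@
@·@·····@·@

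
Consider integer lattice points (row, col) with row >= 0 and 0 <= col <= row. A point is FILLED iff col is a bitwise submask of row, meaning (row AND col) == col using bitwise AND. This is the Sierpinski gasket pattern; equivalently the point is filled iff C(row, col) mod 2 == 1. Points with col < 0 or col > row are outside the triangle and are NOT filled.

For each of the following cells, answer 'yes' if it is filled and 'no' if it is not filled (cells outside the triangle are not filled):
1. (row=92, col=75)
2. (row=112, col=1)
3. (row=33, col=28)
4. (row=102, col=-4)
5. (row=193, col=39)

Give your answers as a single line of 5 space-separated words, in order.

(92,75): row=0b1011100, col=0b1001011, row AND col = 0b1001000 = 72; 72 != 75 -> empty
(112,1): row=0b1110000, col=0b1, row AND col = 0b0 = 0; 0 != 1 -> empty
(33,28): row=0b100001, col=0b11100, row AND col = 0b0 = 0; 0 != 28 -> empty
(102,-4): col outside [0, 102] -> not filled
(193,39): row=0b11000001, col=0b100111, row AND col = 0b1 = 1; 1 != 39 -> empty

Answer: no no no no no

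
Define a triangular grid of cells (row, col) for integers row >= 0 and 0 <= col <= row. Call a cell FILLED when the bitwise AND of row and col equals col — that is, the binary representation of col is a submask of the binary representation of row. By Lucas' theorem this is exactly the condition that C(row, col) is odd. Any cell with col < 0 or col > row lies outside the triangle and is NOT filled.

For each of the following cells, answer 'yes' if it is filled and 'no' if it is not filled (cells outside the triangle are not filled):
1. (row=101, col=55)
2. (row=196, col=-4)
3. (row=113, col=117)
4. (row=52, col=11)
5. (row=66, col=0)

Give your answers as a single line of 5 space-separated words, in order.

(101,55): row=0b1100101, col=0b110111, row AND col = 0b100101 = 37; 37 != 55 -> empty
(196,-4): col outside [0, 196] -> not filled
(113,117): col outside [0, 113] -> not filled
(52,11): row=0b110100, col=0b1011, row AND col = 0b0 = 0; 0 != 11 -> empty
(66,0): row=0b1000010, col=0b0, row AND col = 0b0 = 0; 0 == 0 -> filled

Answer: no no no no yes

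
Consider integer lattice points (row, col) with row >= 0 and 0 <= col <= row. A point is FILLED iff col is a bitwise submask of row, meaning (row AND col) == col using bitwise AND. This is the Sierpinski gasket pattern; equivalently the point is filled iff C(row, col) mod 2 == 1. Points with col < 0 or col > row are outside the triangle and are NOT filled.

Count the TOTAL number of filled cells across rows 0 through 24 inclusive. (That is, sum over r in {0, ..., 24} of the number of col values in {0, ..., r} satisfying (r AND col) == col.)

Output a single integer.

Answer: 139

Derivation:
r0=0 pc0: +1 =1
r1=1 pc1: +2 =3
r2=10 pc1: +2 =5
r3=11 pc2: +4 =9
r4=100 pc1: +2 =11
r5=101 pc2: +4 =15
r6=110 pc2: +4 =19
r7=111 pc3: +8 =27
r8=1000 pc1: +2 =29
r9=1001 pc2: +4 =33
r10=1010 pc2: +4 =37
r11=1011 pc3: +8 =45
r12=1100 pc2: +4 =49
r13=1101 pc3: +8 =57
r14=1110 pc3: +8 =65
r15=1111 pc4: +16 =81
r16=10000 pc1: +2 =83
r17=10001 pc2: +4 =87
r18=10010 pc2: +4 =91
r19=10011 pc3: +8 =99
r20=10100 pc2: +4 =103
r21=10101 pc3: +8 =111
r22=10110 pc3: +8 =119
r23=10111 pc4: +16 =135
r24=11000 pc2: +4 =139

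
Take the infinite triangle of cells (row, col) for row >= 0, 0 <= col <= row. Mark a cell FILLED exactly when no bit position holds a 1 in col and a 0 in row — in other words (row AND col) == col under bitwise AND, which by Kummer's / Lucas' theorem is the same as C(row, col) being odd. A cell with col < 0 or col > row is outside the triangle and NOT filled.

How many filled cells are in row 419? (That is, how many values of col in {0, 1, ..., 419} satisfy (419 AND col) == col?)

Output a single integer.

419 in binary = 110100011
popcount(419) = number of 1-bits in 110100011 = 5
A col c satisfies (419 AND c) == c iff every set bit of c is also set in 419; each of the 5 set bits of 419 can independently be on or off in c.
count = 2^5 = 32

Answer: 32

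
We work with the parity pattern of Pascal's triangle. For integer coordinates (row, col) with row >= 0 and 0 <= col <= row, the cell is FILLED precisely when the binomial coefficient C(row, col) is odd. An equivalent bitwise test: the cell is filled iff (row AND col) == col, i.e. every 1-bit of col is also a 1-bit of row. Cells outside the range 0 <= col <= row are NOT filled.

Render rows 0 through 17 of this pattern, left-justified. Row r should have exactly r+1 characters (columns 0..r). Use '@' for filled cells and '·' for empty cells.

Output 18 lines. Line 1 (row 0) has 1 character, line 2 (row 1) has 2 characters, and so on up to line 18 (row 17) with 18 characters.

Answer: @
@@
@·@
@@@@
@···@
@@··@@
@·@·@·@
@@@@@@@@
@·······@
@@······@@
@·@·····@·@
@@@@····@@@@
@···@···@···@
@@··@@··@@··@@
@·@·@·@·@·@·@·@
@@@@@@@@@@@@@@@@
@···············@
@@··············@@

Derivation:
r0=0: @
r1=1: @@
r2=10: @·@
r3=11: @@@@
r4=100: @···@
r5=101: @@··@@
r6=110: @·@·@·@
r7=111: @@@@@@@@
r8=1000: @·······@
r9=1001: @@······@@
r10=1010: @·@·····@·@
r11=1011: @@@@····@@@@
r12=1100: @···@···@···@
r13=1101: @@··@@··@@··@@
r14=1110: @·@·@·@·@·@·@·@
r15=1111: @@@@@@@@@@@@@@@@
r16=10000: @···············@
r17=10001: @@··············@@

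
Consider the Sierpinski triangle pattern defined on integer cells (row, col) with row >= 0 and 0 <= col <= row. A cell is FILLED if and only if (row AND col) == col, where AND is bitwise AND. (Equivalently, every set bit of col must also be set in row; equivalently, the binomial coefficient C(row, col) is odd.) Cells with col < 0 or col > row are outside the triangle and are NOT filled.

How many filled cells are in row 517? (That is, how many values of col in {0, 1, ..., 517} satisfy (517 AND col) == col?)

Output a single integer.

517 in binary = 1000000101
popcount(517) = number of 1-bits in 1000000101 = 3
A col c satisfies (517 AND c) == c iff every set bit of c is also set in 517; each of the 3 set bits of 517 can independently be on or off in c.
count = 2^3 = 8

Answer: 8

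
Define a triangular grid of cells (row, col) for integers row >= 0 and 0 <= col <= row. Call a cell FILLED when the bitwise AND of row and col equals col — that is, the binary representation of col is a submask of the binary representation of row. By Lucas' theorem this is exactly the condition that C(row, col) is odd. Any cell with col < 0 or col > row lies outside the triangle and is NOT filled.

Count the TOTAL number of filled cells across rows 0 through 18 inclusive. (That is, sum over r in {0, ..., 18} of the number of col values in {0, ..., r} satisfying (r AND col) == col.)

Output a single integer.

Answer: 91

Derivation:
r0=0 pc0: +1 =1
r1=1 pc1: +2 =3
r2=10 pc1: +2 =5
r3=11 pc2: +4 =9
r4=100 pc1: +2 =11
r5=101 pc2: +4 =15
r6=110 pc2: +4 =19
r7=111 pc3: +8 =27
r8=1000 pc1: +2 =29
r9=1001 pc2: +4 =33
r10=1010 pc2: +4 =37
r11=1011 pc3: +8 =45
r12=1100 pc2: +4 =49
r13=1101 pc3: +8 =57
r14=1110 pc3: +8 =65
r15=1111 pc4: +16 =81
r16=10000 pc1: +2 =83
r17=10001 pc2: +4 =87
r18=10010 pc2: +4 =91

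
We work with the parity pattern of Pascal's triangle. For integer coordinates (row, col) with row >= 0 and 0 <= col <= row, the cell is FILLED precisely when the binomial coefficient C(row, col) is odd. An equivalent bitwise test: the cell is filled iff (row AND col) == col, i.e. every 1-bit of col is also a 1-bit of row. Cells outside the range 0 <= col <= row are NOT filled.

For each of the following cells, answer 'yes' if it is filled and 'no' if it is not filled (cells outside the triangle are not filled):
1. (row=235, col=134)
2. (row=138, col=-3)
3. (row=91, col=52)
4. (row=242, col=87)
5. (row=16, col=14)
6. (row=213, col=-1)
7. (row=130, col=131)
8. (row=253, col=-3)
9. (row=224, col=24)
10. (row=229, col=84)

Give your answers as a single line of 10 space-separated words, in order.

Answer: no no no no no no no no no no

Derivation:
(235,134): row=0b11101011, col=0b10000110, row AND col = 0b10000010 = 130; 130 != 134 -> empty
(138,-3): col outside [0, 138] -> not filled
(91,52): row=0b1011011, col=0b110100, row AND col = 0b10000 = 16; 16 != 52 -> empty
(242,87): row=0b11110010, col=0b1010111, row AND col = 0b1010010 = 82; 82 != 87 -> empty
(16,14): row=0b10000, col=0b1110, row AND col = 0b0 = 0; 0 != 14 -> empty
(213,-1): col outside [0, 213] -> not filled
(130,131): col outside [0, 130] -> not filled
(253,-3): col outside [0, 253] -> not filled
(224,24): row=0b11100000, col=0b11000, row AND col = 0b0 = 0; 0 != 24 -> empty
(229,84): row=0b11100101, col=0b1010100, row AND col = 0b1000100 = 68; 68 != 84 -> empty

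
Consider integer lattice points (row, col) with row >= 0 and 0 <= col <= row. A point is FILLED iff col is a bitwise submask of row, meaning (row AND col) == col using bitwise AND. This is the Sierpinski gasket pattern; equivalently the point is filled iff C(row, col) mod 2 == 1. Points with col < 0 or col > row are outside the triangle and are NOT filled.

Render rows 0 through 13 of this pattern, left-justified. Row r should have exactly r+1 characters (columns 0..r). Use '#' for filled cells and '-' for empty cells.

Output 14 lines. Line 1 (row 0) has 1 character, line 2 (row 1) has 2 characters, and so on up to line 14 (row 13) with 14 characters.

Answer: #
##
#-#
####
#---#
##--##
#-#-#-#
########
#-------#
##------##
#-#-----#-#
####----####
#---#---#---#
##--##--##--##

Derivation:
r0=0: #
r1=1: ##
r2=10: #-#
r3=11: ####
r4=100: #---#
r5=101: ##--##
r6=110: #-#-#-#
r7=111: ########
r8=1000: #-------#
r9=1001: ##------##
r10=1010: #-#-----#-#
r11=1011: ####----####
r12=1100: #---#---#---#
r13=1101: ##--##--##--##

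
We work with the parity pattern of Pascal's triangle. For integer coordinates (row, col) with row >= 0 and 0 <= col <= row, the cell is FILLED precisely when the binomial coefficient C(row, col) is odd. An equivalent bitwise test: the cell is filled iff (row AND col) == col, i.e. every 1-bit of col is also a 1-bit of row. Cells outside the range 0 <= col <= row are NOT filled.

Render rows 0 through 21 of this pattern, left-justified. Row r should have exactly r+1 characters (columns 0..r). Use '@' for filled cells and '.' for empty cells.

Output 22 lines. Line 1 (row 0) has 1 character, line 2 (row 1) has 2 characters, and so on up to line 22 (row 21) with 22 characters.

r0=0: @
r1=1: @@
r2=10: @.@
r3=11: @@@@
r4=100: @...@
r5=101: @@..@@
r6=110: @.@.@.@
r7=111: @@@@@@@@
r8=1000: @.......@
r9=1001: @@......@@
r10=1010: @.@.....@.@
r11=1011: @@@@....@@@@
r12=1100: @...@...@...@
r13=1101: @@..@@..@@..@@
r14=1110: @.@.@.@.@.@.@.@
r15=1111: @@@@@@@@@@@@@@@@
r16=10000: @...............@
r17=10001: @@..............@@
r18=10010: @.@.............@.@
r19=10011: @@@@............@@@@
r20=10100: @...@...........@...@
r21=10101: @@..@@..........@@..@@

Answer: @
@@
@.@
@@@@
@...@
@@..@@
@.@.@.@
@@@@@@@@
@.......@
@@......@@
@.@.....@.@
@@@@....@@@@
@...@...@...@
@@..@@..@@..@@
@.@.@.@.@.@.@.@
@@@@@@@@@@@@@@@@
@...............@
@@..............@@
@.@.............@.@
@@@@............@@@@
@...@...........@...@
@@..@@..........@@..@@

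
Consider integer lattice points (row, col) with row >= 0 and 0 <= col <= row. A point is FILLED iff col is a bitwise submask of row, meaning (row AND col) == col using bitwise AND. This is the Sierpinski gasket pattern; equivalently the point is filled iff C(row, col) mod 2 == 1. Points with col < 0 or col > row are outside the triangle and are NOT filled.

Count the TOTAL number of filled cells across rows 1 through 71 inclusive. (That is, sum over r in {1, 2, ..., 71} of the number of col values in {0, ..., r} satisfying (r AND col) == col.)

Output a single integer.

r1=1 pc1: +2 =2
r2=10 pc1: +2 =4
r3=11 pc2: +4 =8
r4=100 pc1: +2 =10
r5=101 pc2: +4 =14
r6=110 pc2: +4 =18
r7=111 pc3: +8 =26
r8=1000 pc1: +2 =28
r9=1001 pc2: +4 =32
r10=1010 pc2: +4 =36
r11=1011 pc3: +8 =44
r12=1100 pc2: +4 =48
r13=1101 pc3: +8 =56
r14=1110 pc3: +8 =64
r15=1111 pc4: +16 =80
r16=10000 pc1: +2 =82
r17=10001 pc2: +4 =86
r18=10010 pc2: +4 =90
r19=10011 pc3: +8 =98
r20=10100 pc2: +4 =102
r21=10101 pc3: +8 =110
r22=10110 pc3: +8 =118
r23=10111 pc4: +16 =134
r24=11000 pc2: +4 =138
r25=11001 pc3: +8 =146
r26=11010 pc3: +8 =154
r27=11011 pc4: +16 =170
r28=11100 pc3: +8 =178
r29=11101 pc4: +16 =194
r30=11110 pc4: +16 =210
r31=11111 pc5: +32 =242
r32=100000 pc1: +2 =244
r33=100001 pc2: +4 =248
r34=100010 pc2: +4 =252
r35=100011 pc3: +8 =260
r36=100100 pc2: +4 =264
r37=100101 pc3: +8 =272
r38=100110 pc3: +8 =280
r39=100111 pc4: +16 =296
r40=101000 pc2: +4 =300
r41=101001 pc3: +8 =308
r42=101010 pc3: +8 =316
r43=101011 pc4: +16 =332
r44=101100 pc3: +8 =340
r45=101101 pc4: +16 =356
r46=101110 pc4: +16 =372
r47=101111 pc5: +32 =404
r48=110000 pc2: +4 =408
r49=110001 pc3: +8 =416
r50=110010 pc3: +8 =424
r51=110011 pc4: +16 =440
r52=110100 pc3: +8 =448
r53=110101 pc4: +16 =464
r54=110110 pc4: +16 =480
r55=110111 pc5: +32 =512
r56=111000 pc3: +8 =520
r57=111001 pc4: +16 =536
r58=111010 pc4: +16 =552
r59=111011 pc5: +32 =584
r60=111100 pc4: +16 =600
r61=111101 pc5: +32 =632
r62=111110 pc5: +32 =664
r63=111111 pc6: +64 =728
r64=1000000 pc1: +2 =730
r65=1000001 pc2: +4 =734
r66=1000010 pc2: +4 =738
r67=1000011 pc3: +8 =746
r68=1000100 pc2: +4 =750
r69=1000101 pc3: +8 =758
r70=1000110 pc3: +8 =766
r71=1000111 pc4: +16 =782

Answer: 782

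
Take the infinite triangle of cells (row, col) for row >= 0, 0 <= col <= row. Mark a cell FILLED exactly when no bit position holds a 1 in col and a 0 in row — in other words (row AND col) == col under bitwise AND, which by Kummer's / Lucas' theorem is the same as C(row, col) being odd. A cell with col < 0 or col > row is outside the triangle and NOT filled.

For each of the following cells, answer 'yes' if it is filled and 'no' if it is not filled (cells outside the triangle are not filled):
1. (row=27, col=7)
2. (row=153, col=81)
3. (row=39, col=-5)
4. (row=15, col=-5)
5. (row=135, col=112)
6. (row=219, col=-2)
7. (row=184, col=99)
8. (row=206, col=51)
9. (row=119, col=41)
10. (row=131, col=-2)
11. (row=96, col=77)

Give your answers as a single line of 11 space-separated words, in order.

Answer: no no no no no no no no no no no

Derivation:
(27,7): row=0b11011, col=0b111, row AND col = 0b11 = 3; 3 != 7 -> empty
(153,81): row=0b10011001, col=0b1010001, row AND col = 0b10001 = 17; 17 != 81 -> empty
(39,-5): col outside [0, 39] -> not filled
(15,-5): col outside [0, 15] -> not filled
(135,112): row=0b10000111, col=0b1110000, row AND col = 0b0 = 0; 0 != 112 -> empty
(219,-2): col outside [0, 219] -> not filled
(184,99): row=0b10111000, col=0b1100011, row AND col = 0b100000 = 32; 32 != 99 -> empty
(206,51): row=0b11001110, col=0b110011, row AND col = 0b10 = 2; 2 != 51 -> empty
(119,41): row=0b1110111, col=0b101001, row AND col = 0b100001 = 33; 33 != 41 -> empty
(131,-2): col outside [0, 131] -> not filled
(96,77): row=0b1100000, col=0b1001101, row AND col = 0b1000000 = 64; 64 != 77 -> empty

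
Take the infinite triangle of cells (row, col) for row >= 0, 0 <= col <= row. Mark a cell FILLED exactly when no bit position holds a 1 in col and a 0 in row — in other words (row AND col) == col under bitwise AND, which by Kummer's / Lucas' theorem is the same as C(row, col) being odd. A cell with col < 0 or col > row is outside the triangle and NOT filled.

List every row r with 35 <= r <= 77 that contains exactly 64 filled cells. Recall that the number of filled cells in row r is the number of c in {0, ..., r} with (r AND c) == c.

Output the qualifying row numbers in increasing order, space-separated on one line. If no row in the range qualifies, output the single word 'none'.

Answer: 63

Derivation:
Row r has 2^popcount(r) filled cells, so we need popcount(r) = log2(64) = 6.
Scan r = 35..77 and keep those with exactly 6 one-bits:
r=35=100011 popcount=3 -> skip
r=36=100100 popcount=2 -> skip
r=37=100101 popcount=3 -> skip
r=38=100110 popcount=3 -> skip
r=39=100111 popcount=4 -> skip
r=40=101000 popcount=2 -> skip
r=41=101001 popcount=3 -> skip
r=42=101010 popcount=3 -> skip
r=43=101011 popcount=4 -> skip
r=44=101100 popcount=3 -> skip
r=45=101101 popcount=4 -> skip
r=46=101110 popcount=4 -> skip
r=47=101111 popcount=5 -> skip
r=48=110000 popcount=2 -> skip
r=49=110001 popcount=3 -> skip
r=50=110010 popcount=3 -> skip
r=51=110011 popcount=4 -> skip
r=52=110100 popcount=3 -> skip
r=53=110101 popcount=4 -> skip
r=54=110110 popcount=4 -> skip
r=55=110111 popcount=5 -> skip
r=56=111000 popcount=3 -> skip
r=57=111001 popcount=4 -> skip
r=58=111010 popcount=4 -> skip
r=59=111011 popcount=5 -> skip
r=60=111100 popcount=4 -> skip
r=61=111101 popcount=5 -> skip
r=62=111110 popcount=5 -> skip
r=63=111111 popcount=6 -> KEEP
r=64=1000000 popcount=1 -> skip
r=65=1000001 popcount=2 -> skip
r=66=1000010 popcount=2 -> skip
r=67=1000011 popcount=3 -> skip
r=68=1000100 popcount=2 -> skip
r=69=1000101 popcount=3 -> skip
r=70=1000110 popcount=3 -> skip
r=71=1000111 popcount=4 -> skip
r=72=1001000 popcount=2 -> skip
r=73=1001001 popcount=3 -> skip
r=74=1001010 popcount=3 -> skip
r=75=1001011 popcount=4 -> skip
r=76=1001100 popcount=3 -> skip
r=77=1001101 popcount=4 -> skip
Kept rows: 63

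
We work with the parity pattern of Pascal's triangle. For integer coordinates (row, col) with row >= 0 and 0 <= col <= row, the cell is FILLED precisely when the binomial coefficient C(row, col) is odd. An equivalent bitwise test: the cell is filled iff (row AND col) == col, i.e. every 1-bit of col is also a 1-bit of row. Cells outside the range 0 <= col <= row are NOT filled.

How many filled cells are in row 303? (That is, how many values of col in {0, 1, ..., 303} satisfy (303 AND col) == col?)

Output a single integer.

Answer: 64

Derivation:
303 in binary = 100101111
popcount(303) = number of 1-bits in 100101111 = 6
A col c satisfies (303 AND c) == c iff every set bit of c is also set in 303; each of the 6 set bits of 303 can independently be on or off in c.
count = 2^6 = 64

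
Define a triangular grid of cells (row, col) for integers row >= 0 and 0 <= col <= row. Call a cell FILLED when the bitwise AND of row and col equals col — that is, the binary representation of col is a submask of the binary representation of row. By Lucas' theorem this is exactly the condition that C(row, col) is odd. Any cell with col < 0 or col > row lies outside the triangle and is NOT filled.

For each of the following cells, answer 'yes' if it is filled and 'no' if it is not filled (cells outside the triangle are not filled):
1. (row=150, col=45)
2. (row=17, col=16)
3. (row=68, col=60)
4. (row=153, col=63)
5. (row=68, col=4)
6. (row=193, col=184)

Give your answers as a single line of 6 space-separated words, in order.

(150,45): row=0b10010110, col=0b101101, row AND col = 0b100 = 4; 4 != 45 -> empty
(17,16): row=0b10001, col=0b10000, row AND col = 0b10000 = 16; 16 == 16 -> filled
(68,60): row=0b1000100, col=0b111100, row AND col = 0b100 = 4; 4 != 60 -> empty
(153,63): row=0b10011001, col=0b111111, row AND col = 0b11001 = 25; 25 != 63 -> empty
(68,4): row=0b1000100, col=0b100, row AND col = 0b100 = 4; 4 == 4 -> filled
(193,184): row=0b11000001, col=0b10111000, row AND col = 0b10000000 = 128; 128 != 184 -> empty

Answer: no yes no no yes no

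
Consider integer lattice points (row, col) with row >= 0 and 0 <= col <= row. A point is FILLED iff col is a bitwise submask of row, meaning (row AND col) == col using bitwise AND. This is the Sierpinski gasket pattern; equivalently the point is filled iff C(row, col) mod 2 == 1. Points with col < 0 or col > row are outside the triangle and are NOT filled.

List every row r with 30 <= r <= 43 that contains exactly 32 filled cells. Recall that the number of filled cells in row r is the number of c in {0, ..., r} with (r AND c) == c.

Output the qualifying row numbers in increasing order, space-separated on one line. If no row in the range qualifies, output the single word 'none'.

Answer: 31

Derivation:
Row r has 2^popcount(r) filled cells, so we need popcount(r) = log2(32) = 5.
Scan r = 30..43 and keep those with exactly 5 one-bits:
r=30=11110 popcount=4 -> skip
r=31=11111 popcount=5 -> KEEP
r=32=100000 popcount=1 -> skip
r=33=100001 popcount=2 -> skip
r=34=100010 popcount=2 -> skip
r=35=100011 popcount=3 -> skip
r=36=100100 popcount=2 -> skip
r=37=100101 popcount=3 -> skip
r=38=100110 popcount=3 -> skip
r=39=100111 popcount=4 -> skip
r=40=101000 popcount=2 -> skip
r=41=101001 popcount=3 -> skip
r=42=101010 popcount=3 -> skip
r=43=101011 popcount=4 -> skip
Kept rows: 31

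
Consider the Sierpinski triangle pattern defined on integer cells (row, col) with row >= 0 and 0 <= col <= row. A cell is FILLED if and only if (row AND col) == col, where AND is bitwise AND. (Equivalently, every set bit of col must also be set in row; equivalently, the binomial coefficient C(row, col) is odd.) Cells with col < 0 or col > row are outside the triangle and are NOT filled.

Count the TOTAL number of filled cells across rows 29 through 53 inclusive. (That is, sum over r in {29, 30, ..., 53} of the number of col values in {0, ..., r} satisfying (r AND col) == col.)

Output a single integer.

r29=11101 pc4: +16 =16
r30=11110 pc4: +16 =32
r31=11111 pc5: +32 =64
r32=100000 pc1: +2 =66
r33=100001 pc2: +4 =70
r34=100010 pc2: +4 =74
r35=100011 pc3: +8 =82
r36=100100 pc2: +4 =86
r37=100101 pc3: +8 =94
r38=100110 pc3: +8 =102
r39=100111 pc4: +16 =118
r40=101000 pc2: +4 =122
r41=101001 pc3: +8 =130
r42=101010 pc3: +8 =138
r43=101011 pc4: +16 =154
r44=101100 pc3: +8 =162
r45=101101 pc4: +16 =178
r46=101110 pc4: +16 =194
r47=101111 pc5: +32 =226
r48=110000 pc2: +4 =230
r49=110001 pc3: +8 =238
r50=110010 pc3: +8 =246
r51=110011 pc4: +16 =262
r52=110100 pc3: +8 =270
r53=110101 pc4: +16 =286

Answer: 286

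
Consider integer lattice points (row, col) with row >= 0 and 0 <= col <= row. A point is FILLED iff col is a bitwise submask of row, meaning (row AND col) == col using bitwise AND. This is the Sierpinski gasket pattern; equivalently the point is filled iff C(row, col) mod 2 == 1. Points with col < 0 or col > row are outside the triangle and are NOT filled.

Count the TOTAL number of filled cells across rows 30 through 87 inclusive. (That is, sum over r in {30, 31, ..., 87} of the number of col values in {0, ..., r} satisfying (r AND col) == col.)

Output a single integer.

r30=11110 pc4: +16 =16
r31=11111 pc5: +32 =48
r32=100000 pc1: +2 =50
r33=100001 pc2: +4 =54
r34=100010 pc2: +4 =58
r35=100011 pc3: +8 =66
r36=100100 pc2: +4 =70
r37=100101 pc3: +8 =78
r38=100110 pc3: +8 =86
r39=100111 pc4: +16 =102
r40=101000 pc2: +4 =106
r41=101001 pc3: +8 =114
r42=101010 pc3: +8 =122
r43=101011 pc4: +16 =138
r44=101100 pc3: +8 =146
r45=101101 pc4: +16 =162
r46=101110 pc4: +16 =178
r47=101111 pc5: +32 =210
r48=110000 pc2: +4 =214
r49=110001 pc3: +8 =222
r50=110010 pc3: +8 =230
r51=110011 pc4: +16 =246
r52=110100 pc3: +8 =254
r53=110101 pc4: +16 =270
r54=110110 pc4: +16 =286
r55=110111 pc5: +32 =318
r56=111000 pc3: +8 =326
r57=111001 pc4: +16 =342
r58=111010 pc4: +16 =358
r59=111011 pc5: +32 =390
r60=111100 pc4: +16 =406
r61=111101 pc5: +32 =438
r62=111110 pc5: +32 =470
r63=111111 pc6: +64 =534
r64=1000000 pc1: +2 =536
r65=1000001 pc2: +4 =540
r66=1000010 pc2: +4 =544
r67=1000011 pc3: +8 =552
r68=1000100 pc2: +4 =556
r69=1000101 pc3: +8 =564
r70=1000110 pc3: +8 =572
r71=1000111 pc4: +16 =588
r72=1001000 pc2: +4 =592
r73=1001001 pc3: +8 =600
r74=1001010 pc3: +8 =608
r75=1001011 pc4: +16 =624
r76=1001100 pc3: +8 =632
r77=1001101 pc4: +16 =648
r78=1001110 pc4: +16 =664
r79=1001111 pc5: +32 =696
r80=1010000 pc2: +4 =700
r81=1010001 pc3: +8 =708
r82=1010010 pc3: +8 =716
r83=1010011 pc4: +16 =732
r84=1010100 pc3: +8 =740
r85=1010101 pc4: +16 =756
r86=1010110 pc4: +16 =772
r87=1010111 pc5: +32 =804

Answer: 804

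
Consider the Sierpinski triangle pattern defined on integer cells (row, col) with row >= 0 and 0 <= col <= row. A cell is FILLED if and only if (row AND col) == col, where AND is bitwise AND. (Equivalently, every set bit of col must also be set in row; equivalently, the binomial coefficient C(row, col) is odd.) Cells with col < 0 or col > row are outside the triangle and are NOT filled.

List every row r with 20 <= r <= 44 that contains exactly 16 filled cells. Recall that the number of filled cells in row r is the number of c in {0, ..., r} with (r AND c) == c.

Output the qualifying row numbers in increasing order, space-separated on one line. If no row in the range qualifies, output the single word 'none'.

Answer: 23 27 29 30 39 43

Derivation:
Row r has 2^popcount(r) filled cells, so we need popcount(r) = log2(16) = 4.
Scan r = 20..44 and keep those with exactly 4 one-bits:
r=20=10100 popcount=2 -> skip
r=21=10101 popcount=3 -> skip
r=22=10110 popcount=3 -> skip
r=23=10111 popcount=4 -> KEEP
r=24=11000 popcount=2 -> skip
r=25=11001 popcount=3 -> skip
r=26=11010 popcount=3 -> skip
r=27=11011 popcount=4 -> KEEP
r=28=11100 popcount=3 -> skip
r=29=11101 popcount=4 -> KEEP
r=30=11110 popcount=4 -> KEEP
r=31=11111 popcount=5 -> skip
r=32=100000 popcount=1 -> skip
r=33=100001 popcount=2 -> skip
r=34=100010 popcount=2 -> skip
r=35=100011 popcount=3 -> skip
r=36=100100 popcount=2 -> skip
r=37=100101 popcount=3 -> skip
r=38=100110 popcount=3 -> skip
r=39=100111 popcount=4 -> KEEP
r=40=101000 popcount=2 -> skip
r=41=101001 popcount=3 -> skip
r=42=101010 popcount=3 -> skip
r=43=101011 popcount=4 -> KEEP
r=44=101100 popcount=3 -> skip
Kept rows: 23 27 29 30 39 43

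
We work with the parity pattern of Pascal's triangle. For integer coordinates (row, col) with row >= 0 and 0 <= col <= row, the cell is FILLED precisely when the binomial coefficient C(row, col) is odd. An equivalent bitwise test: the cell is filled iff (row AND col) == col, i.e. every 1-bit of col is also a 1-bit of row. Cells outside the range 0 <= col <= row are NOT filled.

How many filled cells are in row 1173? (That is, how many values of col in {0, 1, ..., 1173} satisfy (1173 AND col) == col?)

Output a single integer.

Answer: 32

Derivation:
1173 in binary = 10010010101
popcount(1173) = number of 1-bits in 10010010101 = 5
A col c satisfies (1173 AND c) == c iff every set bit of c is also set in 1173; each of the 5 set bits of 1173 can independently be on or off in c.
count = 2^5 = 32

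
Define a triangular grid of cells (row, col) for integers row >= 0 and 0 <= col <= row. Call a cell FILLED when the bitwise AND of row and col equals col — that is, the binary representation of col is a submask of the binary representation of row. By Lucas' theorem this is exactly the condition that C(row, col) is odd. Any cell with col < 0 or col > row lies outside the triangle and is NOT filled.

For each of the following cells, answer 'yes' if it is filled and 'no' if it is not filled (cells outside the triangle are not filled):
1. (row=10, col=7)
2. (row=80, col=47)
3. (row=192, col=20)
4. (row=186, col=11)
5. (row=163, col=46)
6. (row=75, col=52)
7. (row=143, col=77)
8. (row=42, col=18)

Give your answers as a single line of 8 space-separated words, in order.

(10,7): row=0b1010, col=0b111, row AND col = 0b10 = 2; 2 != 7 -> empty
(80,47): row=0b1010000, col=0b101111, row AND col = 0b0 = 0; 0 != 47 -> empty
(192,20): row=0b11000000, col=0b10100, row AND col = 0b0 = 0; 0 != 20 -> empty
(186,11): row=0b10111010, col=0b1011, row AND col = 0b1010 = 10; 10 != 11 -> empty
(163,46): row=0b10100011, col=0b101110, row AND col = 0b100010 = 34; 34 != 46 -> empty
(75,52): row=0b1001011, col=0b110100, row AND col = 0b0 = 0; 0 != 52 -> empty
(143,77): row=0b10001111, col=0b1001101, row AND col = 0b1101 = 13; 13 != 77 -> empty
(42,18): row=0b101010, col=0b10010, row AND col = 0b10 = 2; 2 != 18 -> empty

Answer: no no no no no no no no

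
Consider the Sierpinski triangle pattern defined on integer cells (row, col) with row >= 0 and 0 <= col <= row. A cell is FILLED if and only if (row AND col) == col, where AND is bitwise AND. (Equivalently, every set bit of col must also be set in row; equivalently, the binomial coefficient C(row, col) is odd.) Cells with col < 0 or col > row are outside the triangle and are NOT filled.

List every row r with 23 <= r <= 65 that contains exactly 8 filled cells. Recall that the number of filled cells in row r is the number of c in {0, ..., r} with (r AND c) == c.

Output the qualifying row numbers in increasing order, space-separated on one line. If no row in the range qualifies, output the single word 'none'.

Answer: 25 26 28 35 37 38 41 42 44 49 50 52 56

Derivation:
Row r has 2^popcount(r) filled cells, so we need popcount(r) = log2(8) = 3.
Scan r = 23..65 and keep those with exactly 3 one-bits:
r=23=10111 popcount=4 -> skip
r=24=11000 popcount=2 -> skip
r=25=11001 popcount=3 -> KEEP
r=26=11010 popcount=3 -> KEEP
r=27=11011 popcount=4 -> skip
r=28=11100 popcount=3 -> KEEP
r=29=11101 popcount=4 -> skip
r=30=11110 popcount=4 -> skip
r=31=11111 popcount=5 -> skip
r=32=100000 popcount=1 -> skip
r=33=100001 popcount=2 -> skip
r=34=100010 popcount=2 -> skip
r=35=100011 popcount=3 -> KEEP
r=36=100100 popcount=2 -> skip
r=37=100101 popcount=3 -> KEEP
r=38=100110 popcount=3 -> KEEP
r=39=100111 popcount=4 -> skip
r=40=101000 popcount=2 -> skip
r=41=101001 popcount=3 -> KEEP
r=42=101010 popcount=3 -> KEEP
r=43=101011 popcount=4 -> skip
r=44=101100 popcount=3 -> KEEP
r=45=101101 popcount=4 -> skip
r=46=101110 popcount=4 -> skip
r=47=101111 popcount=5 -> skip
r=48=110000 popcount=2 -> skip
r=49=110001 popcount=3 -> KEEP
r=50=110010 popcount=3 -> KEEP
r=51=110011 popcount=4 -> skip
r=52=110100 popcount=3 -> KEEP
r=53=110101 popcount=4 -> skip
r=54=110110 popcount=4 -> skip
r=55=110111 popcount=5 -> skip
r=56=111000 popcount=3 -> KEEP
r=57=111001 popcount=4 -> skip
r=58=111010 popcount=4 -> skip
r=59=111011 popcount=5 -> skip
r=60=111100 popcount=4 -> skip
r=61=111101 popcount=5 -> skip
r=62=111110 popcount=5 -> skip
r=63=111111 popcount=6 -> skip
r=64=1000000 popcount=1 -> skip
r=65=1000001 popcount=2 -> skip
Kept rows: 25 26 28 35 37 38 41 42 44 49 50 52 56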